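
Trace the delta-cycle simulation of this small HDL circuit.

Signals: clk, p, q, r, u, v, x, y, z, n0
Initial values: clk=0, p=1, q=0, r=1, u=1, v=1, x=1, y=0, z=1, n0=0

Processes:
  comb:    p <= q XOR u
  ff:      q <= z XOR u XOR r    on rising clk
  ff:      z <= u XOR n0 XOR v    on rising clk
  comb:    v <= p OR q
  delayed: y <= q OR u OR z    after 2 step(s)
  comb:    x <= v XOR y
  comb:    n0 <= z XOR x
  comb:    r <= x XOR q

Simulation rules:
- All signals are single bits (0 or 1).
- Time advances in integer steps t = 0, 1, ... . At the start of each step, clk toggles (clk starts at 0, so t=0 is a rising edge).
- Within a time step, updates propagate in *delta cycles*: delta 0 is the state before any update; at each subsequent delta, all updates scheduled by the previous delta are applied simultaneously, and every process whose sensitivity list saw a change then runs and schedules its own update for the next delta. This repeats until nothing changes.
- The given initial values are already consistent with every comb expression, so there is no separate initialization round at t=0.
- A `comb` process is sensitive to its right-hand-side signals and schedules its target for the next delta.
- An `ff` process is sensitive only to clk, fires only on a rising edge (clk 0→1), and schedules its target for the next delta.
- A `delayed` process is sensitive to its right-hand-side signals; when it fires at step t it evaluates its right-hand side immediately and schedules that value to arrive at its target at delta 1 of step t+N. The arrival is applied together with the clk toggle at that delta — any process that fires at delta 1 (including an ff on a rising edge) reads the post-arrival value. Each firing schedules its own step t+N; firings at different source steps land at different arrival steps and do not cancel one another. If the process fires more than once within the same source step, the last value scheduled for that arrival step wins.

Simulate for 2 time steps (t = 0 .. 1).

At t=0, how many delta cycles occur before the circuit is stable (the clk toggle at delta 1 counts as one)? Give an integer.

3

t=0 Δ0: p=1 n0=0 v=1 y=0 r=1 clk=0 u=1 q=0 z=1 x=1
  Δ1: clk:0→1
  Δ2: q:0→1, z:1→0
  Δ3: p:1→0, n0:0→1, r:1→0
  (3Δ to stable)
t=1 Δ0: p=0 n0=1 v=1 y=0 r=0 clk=1 u=1 q=1 z=0 x=1
  Δ1: clk:1→0
  (1Δ to stable)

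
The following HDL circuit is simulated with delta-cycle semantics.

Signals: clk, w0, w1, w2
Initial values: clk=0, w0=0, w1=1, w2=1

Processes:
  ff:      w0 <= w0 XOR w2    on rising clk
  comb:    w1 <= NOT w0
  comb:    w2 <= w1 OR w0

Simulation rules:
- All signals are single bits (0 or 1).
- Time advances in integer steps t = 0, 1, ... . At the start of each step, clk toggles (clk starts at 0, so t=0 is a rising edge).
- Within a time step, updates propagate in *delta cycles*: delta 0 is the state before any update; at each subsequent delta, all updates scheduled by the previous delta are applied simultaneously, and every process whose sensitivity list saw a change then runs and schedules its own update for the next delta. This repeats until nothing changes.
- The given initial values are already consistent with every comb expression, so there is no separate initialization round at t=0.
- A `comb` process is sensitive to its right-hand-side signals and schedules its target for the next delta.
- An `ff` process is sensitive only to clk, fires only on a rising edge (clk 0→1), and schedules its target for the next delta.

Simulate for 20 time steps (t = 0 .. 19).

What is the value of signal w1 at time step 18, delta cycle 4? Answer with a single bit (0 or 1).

1

[bits: w0,w2,clk,w1]
t=0: Δ0=0101 Δ1=0111 Δ2=1111 Δ3=1110 | 3Δ
t=1: Δ0=1110 Δ1=1100 | 1Δ
t=2: Δ0=1100 Δ1=1110 Δ2=0110 Δ3=0011 Δ4=0111 | 4Δ
t=3: Δ0=0111 Δ1=0101 | 1Δ
t=4: Δ0=0101 Δ1=0111 Δ2=1111 Δ3=1110 | 3Δ
t=5: Δ0=1110 Δ1=1100 | 1Δ
t=6: Δ0=1100 Δ1=1110 Δ2=0110 Δ3=0011 Δ4=0111 | 4Δ
t=7: Δ0=0111 Δ1=0101 | 1Δ
t=8: Δ0=0101 Δ1=0111 Δ2=1111 Δ3=1110 | 3Δ
t=9: Δ0=1110 Δ1=1100 | 1Δ
t=10: Δ0=1100 Δ1=1110 Δ2=0110 Δ3=0011 Δ4=0111 | 4Δ
t=11: Δ0=0111 Δ1=0101 | 1Δ
t=12: Δ0=0101 Δ1=0111 Δ2=1111 Δ3=1110 | 3Δ
t=13: Δ0=1110 Δ1=1100 | 1Δ
t=14: Δ0=1100 Δ1=1110 Δ2=0110 Δ3=0011 Δ4=0111 | 4Δ
t=15: Δ0=0111 Δ1=0101 | 1Δ
t=16: Δ0=0101 Δ1=0111 Δ2=1111 Δ3=1110 | 3Δ
t=17: Δ0=1110 Δ1=1100 | 1Δ
t=18: Δ0=1100 Δ1=1110 Δ2=0110 Δ3=0011 Δ4=0111 | 4Δ
t=19: Δ0=0111 Δ1=0101 | 1Δ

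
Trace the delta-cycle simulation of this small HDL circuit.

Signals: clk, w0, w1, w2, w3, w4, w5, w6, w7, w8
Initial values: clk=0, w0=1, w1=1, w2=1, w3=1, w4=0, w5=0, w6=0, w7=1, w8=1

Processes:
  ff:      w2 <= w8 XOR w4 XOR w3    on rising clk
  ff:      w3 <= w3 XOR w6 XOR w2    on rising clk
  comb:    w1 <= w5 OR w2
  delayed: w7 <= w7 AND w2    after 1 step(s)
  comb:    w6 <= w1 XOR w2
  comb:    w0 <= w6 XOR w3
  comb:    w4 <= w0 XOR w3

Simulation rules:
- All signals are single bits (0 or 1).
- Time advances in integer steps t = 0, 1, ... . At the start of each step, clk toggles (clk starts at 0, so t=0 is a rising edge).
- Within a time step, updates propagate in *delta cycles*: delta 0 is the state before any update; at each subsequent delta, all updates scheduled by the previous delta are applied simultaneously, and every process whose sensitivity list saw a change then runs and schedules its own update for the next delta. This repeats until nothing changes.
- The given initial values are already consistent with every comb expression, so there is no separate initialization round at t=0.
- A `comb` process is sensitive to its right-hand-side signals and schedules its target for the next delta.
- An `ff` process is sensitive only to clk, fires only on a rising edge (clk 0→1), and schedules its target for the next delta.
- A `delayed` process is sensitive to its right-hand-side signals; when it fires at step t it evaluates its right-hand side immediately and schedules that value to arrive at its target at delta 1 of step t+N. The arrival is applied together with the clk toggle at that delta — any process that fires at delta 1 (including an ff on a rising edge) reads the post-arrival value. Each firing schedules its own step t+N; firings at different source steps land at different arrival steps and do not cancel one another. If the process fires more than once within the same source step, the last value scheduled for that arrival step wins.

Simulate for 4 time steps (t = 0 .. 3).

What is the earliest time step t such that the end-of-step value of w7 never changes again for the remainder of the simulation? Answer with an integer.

t=0 Δ0: w2=1 w7=1 w1=1 clk=0 w5=0 w6=0 w8=1 w0=1 w3=1 w4=0
  Δ1: clk:0→1
  Δ2: w2:1→0, w3:1→0
  Δ3: w1:1→0, w6:0→1, w0:1→0, w4:0→1
  Δ4: w6:1→0, w0:0→1, w4:1→0
  Δ5: w0:1→0, w4:0→1
  Δ6: w4:1→0
  (6Δ to stable)
t=1 Δ0: w2=0 w7=1 w1=0 clk=1 w5=0 w6=0 w8=1 w0=0 w3=0 w4=0
  Δ1: w7:1→0, clk:1→0
  (1Δ to stable)
t=2 Δ0: w2=0 w7=0 w1=0 clk=0 w5=0 w6=0 w8=1 w0=0 w3=0 w4=0
  Δ1: clk:0→1
  Δ2: w2:0→1
  Δ3: w1:0→1, w6:0→1
  Δ4: w6:1→0, w0:0→1
  Δ5: w0:1→0, w4:0→1
  Δ6: w4:1→0
  (6Δ to stable)
t=3 Δ0: w2=1 w7=0 w1=1 clk=1 w5=0 w6=0 w8=1 w0=0 w3=0 w4=0
  Δ1: clk:1→0
  (1Δ to stable)

1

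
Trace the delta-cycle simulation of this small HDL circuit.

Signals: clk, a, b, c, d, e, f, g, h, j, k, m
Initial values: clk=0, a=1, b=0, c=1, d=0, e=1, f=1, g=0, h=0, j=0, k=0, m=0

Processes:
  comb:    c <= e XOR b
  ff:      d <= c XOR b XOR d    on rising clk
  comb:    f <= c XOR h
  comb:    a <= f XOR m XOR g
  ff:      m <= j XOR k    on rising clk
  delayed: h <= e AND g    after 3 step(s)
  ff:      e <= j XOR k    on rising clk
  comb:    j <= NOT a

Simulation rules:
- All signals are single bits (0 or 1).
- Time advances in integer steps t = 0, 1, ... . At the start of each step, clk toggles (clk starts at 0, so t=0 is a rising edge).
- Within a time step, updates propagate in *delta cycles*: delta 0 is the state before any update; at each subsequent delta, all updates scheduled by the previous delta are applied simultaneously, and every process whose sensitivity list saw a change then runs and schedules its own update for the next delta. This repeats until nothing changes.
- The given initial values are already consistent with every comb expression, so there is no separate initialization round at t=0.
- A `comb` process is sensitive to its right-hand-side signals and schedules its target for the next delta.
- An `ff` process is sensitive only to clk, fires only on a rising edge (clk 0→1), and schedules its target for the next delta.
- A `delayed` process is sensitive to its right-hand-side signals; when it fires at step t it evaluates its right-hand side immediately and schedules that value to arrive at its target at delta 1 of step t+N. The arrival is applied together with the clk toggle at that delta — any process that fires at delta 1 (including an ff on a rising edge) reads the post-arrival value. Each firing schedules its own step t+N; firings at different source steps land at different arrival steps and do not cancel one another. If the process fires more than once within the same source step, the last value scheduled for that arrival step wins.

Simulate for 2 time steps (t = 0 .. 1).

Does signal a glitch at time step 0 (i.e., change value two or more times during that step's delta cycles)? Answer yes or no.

[bits: k,h,e,j,clk,a,m,g,d,b,f,c]
t=0: Δ0=001001000011 Δ1=001011000011 Δ2=000011001011 Δ3=000011001010 Δ4=000011001000 Δ5=000010001000 Δ6=000110001000 | 6Δ
t=1: Δ0=000110001000 Δ1=000100001000 | 1Δ

no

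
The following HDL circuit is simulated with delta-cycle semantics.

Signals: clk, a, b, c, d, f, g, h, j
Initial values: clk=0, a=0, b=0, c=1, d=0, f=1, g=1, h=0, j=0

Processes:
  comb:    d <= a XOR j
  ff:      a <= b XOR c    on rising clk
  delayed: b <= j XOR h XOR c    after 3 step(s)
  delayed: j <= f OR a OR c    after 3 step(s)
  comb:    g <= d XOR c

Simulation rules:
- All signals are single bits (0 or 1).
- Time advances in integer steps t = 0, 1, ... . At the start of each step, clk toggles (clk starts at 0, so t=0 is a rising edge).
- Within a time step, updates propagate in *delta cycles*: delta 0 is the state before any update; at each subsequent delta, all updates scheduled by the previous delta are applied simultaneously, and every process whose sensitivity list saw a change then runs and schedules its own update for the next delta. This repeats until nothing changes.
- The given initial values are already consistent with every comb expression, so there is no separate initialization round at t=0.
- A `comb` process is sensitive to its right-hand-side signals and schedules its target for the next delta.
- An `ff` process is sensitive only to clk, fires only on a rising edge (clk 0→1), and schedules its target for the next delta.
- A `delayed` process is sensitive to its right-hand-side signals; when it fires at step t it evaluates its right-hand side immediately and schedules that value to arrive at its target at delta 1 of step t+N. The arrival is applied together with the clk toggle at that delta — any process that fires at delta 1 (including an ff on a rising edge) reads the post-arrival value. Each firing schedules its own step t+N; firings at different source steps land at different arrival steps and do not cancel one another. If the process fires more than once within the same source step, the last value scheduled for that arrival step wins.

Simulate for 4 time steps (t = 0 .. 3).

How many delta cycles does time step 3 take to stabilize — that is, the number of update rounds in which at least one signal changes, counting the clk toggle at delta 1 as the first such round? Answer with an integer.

t0.Δ0 f=1 g=1 b=0 j=0 c=1 h=0 d=0 clk=0 a=0
t0.Δ1 f=1 g=1 b=0 j=0 c=1 h=0 d=0 clk=1 a=0
t0.Δ2 f=1 g=1 b=0 j=0 c=1 h=0 d=0 clk=1 a=1
t0.Δ3 f=1 g=1 b=0 j=0 c=1 h=0 d=1 clk=1 a=1
t0.Δ4 f=1 g=0 b=0 j=0 c=1 h=0 d=1 clk=1 a=1
t1.Δ0 f=1 g=0 b=0 j=0 c=1 h=0 d=1 clk=1 a=1
t1.Δ1 f=1 g=0 b=0 j=0 c=1 h=0 d=1 clk=0 a=1
t2.Δ0 f=1 g=0 b=0 j=0 c=1 h=0 d=1 clk=0 a=1
t2.Δ1 f=1 g=0 b=0 j=0 c=1 h=0 d=1 clk=1 a=1
t3.Δ0 f=1 g=0 b=0 j=0 c=1 h=0 d=1 clk=1 a=1
t3.Δ1 f=1 g=0 b=0 j=1 c=1 h=0 d=1 clk=0 a=1
t3.Δ2 f=1 g=0 b=0 j=1 c=1 h=0 d=0 clk=0 a=1
t3.Δ3 f=1 g=1 b=0 j=1 c=1 h=0 d=0 clk=0 a=1

3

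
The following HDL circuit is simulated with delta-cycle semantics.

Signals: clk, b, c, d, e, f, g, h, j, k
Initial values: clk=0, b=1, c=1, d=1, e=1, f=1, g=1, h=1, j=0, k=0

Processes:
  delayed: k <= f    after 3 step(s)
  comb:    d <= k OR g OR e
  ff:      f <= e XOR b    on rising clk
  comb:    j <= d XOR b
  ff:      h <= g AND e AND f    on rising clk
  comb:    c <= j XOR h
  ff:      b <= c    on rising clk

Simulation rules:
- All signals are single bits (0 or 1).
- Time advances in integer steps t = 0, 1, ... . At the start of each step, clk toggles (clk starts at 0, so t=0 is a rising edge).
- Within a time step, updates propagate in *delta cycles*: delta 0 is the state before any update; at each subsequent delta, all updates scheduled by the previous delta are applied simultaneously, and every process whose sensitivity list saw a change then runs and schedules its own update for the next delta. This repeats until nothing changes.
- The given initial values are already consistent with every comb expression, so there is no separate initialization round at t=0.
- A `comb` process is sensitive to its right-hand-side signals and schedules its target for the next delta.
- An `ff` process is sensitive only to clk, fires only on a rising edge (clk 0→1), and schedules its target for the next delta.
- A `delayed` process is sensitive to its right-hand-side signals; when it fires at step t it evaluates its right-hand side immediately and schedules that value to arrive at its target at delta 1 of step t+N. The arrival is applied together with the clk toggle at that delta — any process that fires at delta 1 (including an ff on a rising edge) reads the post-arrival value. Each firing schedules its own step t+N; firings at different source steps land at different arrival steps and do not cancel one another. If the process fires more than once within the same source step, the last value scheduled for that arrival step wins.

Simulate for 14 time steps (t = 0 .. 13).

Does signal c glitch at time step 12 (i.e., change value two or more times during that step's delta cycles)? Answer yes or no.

yes

t0.Δ0 k=0 f=1 j=0 b=1 g=1 h=1 clk=0 e=1 d=1 c=1
t0.Δ1 k=0 f=1 j=0 b=1 g=1 h=1 clk=1 e=1 d=1 c=1
t0.Δ2 k=0 f=0 j=0 b=1 g=1 h=1 clk=1 e=1 d=1 c=1
t1.Δ0 k=0 f=0 j=0 b=1 g=1 h=1 clk=1 e=1 d=1 c=1
t1.Δ1 k=0 f=0 j=0 b=1 g=1 h=1 clk=0 e=1 d=1 c=1
t2.Δ0 k=0 f=0 j=0 b=1 g=1 h=1 clk=0 e=1 d=1 c=1
t2.Δ1 k=0 f=0 j=0 b=1 g=1 h=1 clk=1 e=1 d=1 c=1
t2.Δ2 k=0 f=0 j=0 b=1 g=1 h=0 clk=1 e=1 d=1 c=1
t2.Δ3 k=0 f=0 j=0 b=1 g=1 h=0 clk=1 e=1 d=1 c=0
t3.Δ0 k=0 f=0 j=0 b=1 g=1 h=0 clk=1 e=1 d=1 c=0
t3.Δ1 k=0 f=0 j=0 b=1 g=1 h=0 clk=0 e=1 d=1 c=0
t4.Δ0 k=0 f=0 j=0 b=1 g=1 h=0 clk=0 e=1 d=1 c=0
t4.Δ1 k=0 f=0 j=0 b=1 g=1 h=0 clk=1 e=1 d=1 c=0
t4.Δ2 k=0 f=0 j=0 b=0 g=1 h=0 clk=1 e=1 d=1 c=0
t4.Δ3 k=0 f=0 j=1 b=0 g=1 h=0 clk=1 e=1 d=1 c=0
t4.Δ4 k=0 f=0 j=1 b=0 g=1 h=0 clk=1 e=1 d=1 c=1
t5.Δ0 k=0 f=0 j=1 b=0 g=1 h=0 clk=1 e=1 d=1 c=1
t5.Δ1 k=0 f=0 j=1 b=0 g=1 h=0 clk=0 e=1 d=1 c=1
t6.Δ0 k=0 f=0 j=1 b=0 g=1 h=0 clk=0 e=1 d=1 c=1
t6.Δ1 k=0 f=0 j=1 b=0 g=1 h=0 clk=1 e=1 d=1 c=1
t6.Δ2 k=0 f=1 j=1 b=1 g=1 h=0 clk=1 e=1 d=1 c=1
t6.Δ3 k=0 f=1 j=0 b=1 g=1 h=0 clk=1 e=1 d=1 c=1
t6.Δ4 k=0 f=1 j=0 b=1 g=1 h=0 clk=1 e=1 d=1 c=0
t7.Δ0 k=0 f=1 j=0 b=1 g=1 h=0 clk=1 e=1 d=1 c=0
t7.Δ1 k=0 f=1 j=0 b=1 g=1 h=0 clk=0 e=1 d=1 c=0
t8.Δ0 k=0 f=1 j=0 b=1 g=1 h=0 clk=0 e=1 d=1 c=0
t8.Δ1 k=0 f=1 j=0 b=1 g=1 h=0 clk=1 e=1 d=1 c=0
t8.Δ2 k=0 f=0 j=0 b=0 g=1 h=1 clk=1 e=1 d=1 c=0
t8.Δ3 k=0 f=0 j=1 b=0 g=1 h=1 clk=1 e=1 d=1 c=1
t8.Δ4 k=0 f=0 j=1 b=0 g=1 h=1 clk=1 e=1 d=1 c=0
t9.Δ0 k=0 f=0 j=1 b=0 g=1 h=1 clk=1 e=1 d=1 c=0
t9.Δ1 k=1 f=0 j=1 b=0 g=1 h=1 clk=0 e=1 d=1 c=0
t10.Δ0 k=1 f=0 j=1 b=0 g=1 h=1 clk=0 e=1 d=1 c=0
t10.Δ1 k=1 f=0 j=1 b=0 g=1 h=1 clk=1 e=1 d=1 c=0
t10.Δ2 k=1 f=1 j=1 b=0 g=1 h=0 clk=1 e=1 d=1 c=0
t10.Δ3 k=1 f=1 j=1 b=0 g=1 h=0 clk=1 e=1 d=1 c=1
t11.Δ0 k=1 f=1 j=1 b=0 g=1 h=0 clk=1 e=1 d=1 c=1
t11.Δ1 k=0 f=1 j=1 b=0 g=1 h=0 clk=0 e=1 d=1 c=1
t12.Δ0 k=0 f=1 j=1 b=0 g=1 h=0 clk=0 e=1 d=1 c=1
t12.Δ1 k=0 f=1 j=1 b=0 g=1 h=0 clk=1 e=1 d=1 c=1
t12.Δ2 k=0 f=1 j=1 b=1 g=1 h=1 clk=1 e=1 d=1 c=1
t12.Δ3 k=0 f=1 j=0 b=1 g=1 h=1 clk=1 e=1 d=1 c=0
t12.Δ4 k=0 f=1 j=0 b=1 g=1 h=1 clk=1 e=1 d=1 c=1
t13.Δ0 k=0 f=1 j=0 b=1 g=1 h=1 clk=1 e=1 d=1 c=1
t13.Δ1 k=1 f=1 j=0 b=1 g=1 h=1 clk=0 e=1 d=1 c=1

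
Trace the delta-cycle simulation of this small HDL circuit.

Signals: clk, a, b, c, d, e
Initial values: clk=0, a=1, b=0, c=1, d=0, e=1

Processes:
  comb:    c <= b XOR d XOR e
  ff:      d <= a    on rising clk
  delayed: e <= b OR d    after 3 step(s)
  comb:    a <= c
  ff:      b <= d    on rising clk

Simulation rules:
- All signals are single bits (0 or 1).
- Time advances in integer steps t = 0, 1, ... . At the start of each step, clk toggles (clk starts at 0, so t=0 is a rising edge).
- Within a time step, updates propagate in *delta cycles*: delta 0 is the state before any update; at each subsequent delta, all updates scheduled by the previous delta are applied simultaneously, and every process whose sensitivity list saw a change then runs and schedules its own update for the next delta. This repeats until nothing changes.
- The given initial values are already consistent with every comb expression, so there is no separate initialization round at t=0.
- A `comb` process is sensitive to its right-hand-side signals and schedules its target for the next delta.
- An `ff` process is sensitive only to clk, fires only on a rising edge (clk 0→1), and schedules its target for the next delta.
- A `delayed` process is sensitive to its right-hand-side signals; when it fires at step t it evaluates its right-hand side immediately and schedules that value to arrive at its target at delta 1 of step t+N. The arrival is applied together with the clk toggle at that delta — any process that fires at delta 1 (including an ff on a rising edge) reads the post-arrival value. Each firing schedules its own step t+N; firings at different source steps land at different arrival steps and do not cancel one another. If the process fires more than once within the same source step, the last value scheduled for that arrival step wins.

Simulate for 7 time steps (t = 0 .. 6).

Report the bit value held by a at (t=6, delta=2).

1

t=0 Δ0: e=1 a=1 clk=0 c=1 d=0 b=0
  Δ1: clk:0→1
  Δ2: d:0→1
  Δ3: c:1→0
  Δ4: a:1→0
  (4Δ to stable)
t=1 Δ0: e=1 a=0 clk=1 c=0 d=1 b=0
  Δ1: clk:1→0
  (1Δ to stable)
t=2 Δ0: e=1 a=0 clk=0 c=0 d=1 b=0
  Δ1: clk:0→1
  Δ2: d:1→0, b:0→1
  (2Δ to stable)
t=3 Δ0: e=1 a=0 clk=1 c=0 d=0 b=1
  Δ1: clk:1→0
  (1Δ to stable)
t=4 Δ0: e=1 a=0 clk=0 c=0 d=0 b=1
  Δ1: clk:0→1
  Δ2: b:1→0
  Δ3: c:0→1
  Δ4: a:0→1
  (4Δ to stable)
t=5 Δ0: e=1 a=1 clk=1 c=1 d=0 b=0
  Δ1: clk:1→0
  (1Δ to stable)
t=6 Δ0: e=1 a=1 clk=0 c=1 d=0 b=0
  Δ1: clk:0→1
  Δ2: d:0→1
  Δ3: c:1→0
  Δ4: a:1→0
  (4Δ to stable)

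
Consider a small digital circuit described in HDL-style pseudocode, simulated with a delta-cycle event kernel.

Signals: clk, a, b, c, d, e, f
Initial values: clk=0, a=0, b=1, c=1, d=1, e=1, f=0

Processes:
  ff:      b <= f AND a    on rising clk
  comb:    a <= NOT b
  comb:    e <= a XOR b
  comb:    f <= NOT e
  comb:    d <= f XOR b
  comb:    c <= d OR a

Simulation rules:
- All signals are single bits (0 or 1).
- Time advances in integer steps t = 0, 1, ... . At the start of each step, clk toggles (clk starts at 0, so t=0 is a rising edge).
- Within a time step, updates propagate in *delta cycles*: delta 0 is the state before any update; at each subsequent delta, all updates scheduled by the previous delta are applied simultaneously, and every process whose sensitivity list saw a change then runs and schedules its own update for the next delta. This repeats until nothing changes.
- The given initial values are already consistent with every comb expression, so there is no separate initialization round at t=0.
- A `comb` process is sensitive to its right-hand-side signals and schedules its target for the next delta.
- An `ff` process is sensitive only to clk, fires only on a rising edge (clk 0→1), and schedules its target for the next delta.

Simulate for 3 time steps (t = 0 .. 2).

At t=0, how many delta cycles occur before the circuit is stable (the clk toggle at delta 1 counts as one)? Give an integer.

6

t0.Δ0 f=0 b=1 e=1 a=0 c=1 clk=0 d=1
t0.Δ1 f=0 b=1 e=1 a=0 c=1 clk=1 d=1
t0.Δ2 f=0 b=0 e=1 a=0 c=1 clk=1 d=1
t0.Δ3 f=0 b=0 e=0 a=1 c=1 clk=1 d=0
t0.Δ4 f=1 b=0 e=1 a=1 c=1 clk=1 d=0
t0.Δ5 f=0 b=0 e=1 a=1 c=1 clk=1 d=1
t0.Δ6 f=0 b=0 e=1 a=1 c=1 clk=1 d=0
t1.Δ0 f=0 b=0 e=1 a=1 c=1 clk=1 d=0
t1.Δ1 f=0 b=0 e=1 a=1 c=1 clk=0 d=0
t2.Δ0 f=0 b=0 e=1 a=1 c=1 clk=0 d=0
t2.Δ1 f=0 b=0 e=1 a=1 c=1 clk=1 d=0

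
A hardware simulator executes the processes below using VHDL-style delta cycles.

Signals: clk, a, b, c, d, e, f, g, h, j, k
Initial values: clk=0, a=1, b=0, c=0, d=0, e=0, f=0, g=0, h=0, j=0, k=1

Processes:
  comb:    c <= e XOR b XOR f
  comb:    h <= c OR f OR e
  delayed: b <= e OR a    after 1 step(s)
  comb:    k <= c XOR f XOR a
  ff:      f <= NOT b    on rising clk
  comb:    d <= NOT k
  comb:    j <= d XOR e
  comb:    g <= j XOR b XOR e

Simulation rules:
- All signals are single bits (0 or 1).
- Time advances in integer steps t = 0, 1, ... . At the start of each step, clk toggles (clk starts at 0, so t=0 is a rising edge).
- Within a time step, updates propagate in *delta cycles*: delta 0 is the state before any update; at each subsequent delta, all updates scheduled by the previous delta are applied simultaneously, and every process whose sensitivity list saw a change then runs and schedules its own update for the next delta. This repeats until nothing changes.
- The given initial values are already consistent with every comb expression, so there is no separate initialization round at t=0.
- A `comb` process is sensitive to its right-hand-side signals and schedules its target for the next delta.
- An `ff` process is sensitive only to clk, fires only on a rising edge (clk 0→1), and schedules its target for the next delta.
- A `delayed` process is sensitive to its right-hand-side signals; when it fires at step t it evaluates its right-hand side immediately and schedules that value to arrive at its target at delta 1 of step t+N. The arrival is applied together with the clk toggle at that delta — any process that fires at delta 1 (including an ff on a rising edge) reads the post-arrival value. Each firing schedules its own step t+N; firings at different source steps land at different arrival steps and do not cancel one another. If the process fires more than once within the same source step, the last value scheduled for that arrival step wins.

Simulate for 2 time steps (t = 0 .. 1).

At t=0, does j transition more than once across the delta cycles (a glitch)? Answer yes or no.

yes

t0.Δ0 b=0 k=1 j=0 f=0 c=0 e=0 h=0 clk=0 g=0 a=1 d=0
t0.Δ1 b=0 k=1 j=0 f=0 c=0 e=0 h=0 clk=1 g=0 a=1 d=0
t0.Δ2 b=0 k=1 j=0 f=1 c=0 e=0 h=0 clk=1 g=0 a=1 d=0
t0.Δ3 b=0 k=0 j=0 f=1 c=1 e=0 h=1 clk=1 g=0 a=1 d=0
t0.Δ4 b=0 k=1 j=0 f=1 c=1 e=0 h=1 clk=1 g=0 a=1 d=1
t0.Δ5 b=0 k=1 j=1 f=1 c=1 e=0 h=1 clk=1 g=0 a=1 d=0
t0.Δ6 b=0 k=1 j=0 f=1 c=1 e=0 h=1 clk=1 g=1 a=1 d=0
t0.Δ7 b=0 k=1 j=0 f=1 c=1 e=0 h=1 clk=1 g=0 a=1 d=0
t1.Δ0 b=0 k=1 j=0 f=1 c=1 e=0 h=1 clk=1 g=0 a=1 d=0
t1.Δ1 b=0 k=1 j=0 f=1 c=1 e=0 h=1 clk=0 g=0 a=1 d=0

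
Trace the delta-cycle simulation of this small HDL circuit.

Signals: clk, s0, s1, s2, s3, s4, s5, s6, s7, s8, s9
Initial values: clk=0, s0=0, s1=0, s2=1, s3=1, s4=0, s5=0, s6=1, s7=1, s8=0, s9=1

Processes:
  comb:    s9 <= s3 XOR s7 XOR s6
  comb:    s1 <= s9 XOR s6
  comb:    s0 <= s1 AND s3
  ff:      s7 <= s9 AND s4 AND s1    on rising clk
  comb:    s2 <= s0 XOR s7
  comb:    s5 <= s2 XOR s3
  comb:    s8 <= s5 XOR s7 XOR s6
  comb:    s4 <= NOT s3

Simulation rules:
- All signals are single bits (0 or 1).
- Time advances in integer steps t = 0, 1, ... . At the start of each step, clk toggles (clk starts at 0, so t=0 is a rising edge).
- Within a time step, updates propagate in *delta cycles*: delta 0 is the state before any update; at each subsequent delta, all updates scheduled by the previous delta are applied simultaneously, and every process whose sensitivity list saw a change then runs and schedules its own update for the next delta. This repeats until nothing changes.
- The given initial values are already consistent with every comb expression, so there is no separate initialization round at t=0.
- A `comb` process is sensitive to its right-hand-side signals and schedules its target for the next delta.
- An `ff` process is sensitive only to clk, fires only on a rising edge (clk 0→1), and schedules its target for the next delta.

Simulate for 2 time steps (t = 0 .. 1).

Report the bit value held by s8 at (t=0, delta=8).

[bits: s6,s0,clk,s7,s5,s2,s9,s8,s1,s3,s4]
t=0: Δ0=10010110010 Δ1=10110110010 Δ2=10100110010 Δ3=10100001010 Δ4=10101001110 Δ5=11101000110 Δ6=11101100110 Δ7=11100100110 Δ8=11100101110 | 8Δ
t=1: Δ0=11100101110 Δ1=11000101110 | 1Δ

1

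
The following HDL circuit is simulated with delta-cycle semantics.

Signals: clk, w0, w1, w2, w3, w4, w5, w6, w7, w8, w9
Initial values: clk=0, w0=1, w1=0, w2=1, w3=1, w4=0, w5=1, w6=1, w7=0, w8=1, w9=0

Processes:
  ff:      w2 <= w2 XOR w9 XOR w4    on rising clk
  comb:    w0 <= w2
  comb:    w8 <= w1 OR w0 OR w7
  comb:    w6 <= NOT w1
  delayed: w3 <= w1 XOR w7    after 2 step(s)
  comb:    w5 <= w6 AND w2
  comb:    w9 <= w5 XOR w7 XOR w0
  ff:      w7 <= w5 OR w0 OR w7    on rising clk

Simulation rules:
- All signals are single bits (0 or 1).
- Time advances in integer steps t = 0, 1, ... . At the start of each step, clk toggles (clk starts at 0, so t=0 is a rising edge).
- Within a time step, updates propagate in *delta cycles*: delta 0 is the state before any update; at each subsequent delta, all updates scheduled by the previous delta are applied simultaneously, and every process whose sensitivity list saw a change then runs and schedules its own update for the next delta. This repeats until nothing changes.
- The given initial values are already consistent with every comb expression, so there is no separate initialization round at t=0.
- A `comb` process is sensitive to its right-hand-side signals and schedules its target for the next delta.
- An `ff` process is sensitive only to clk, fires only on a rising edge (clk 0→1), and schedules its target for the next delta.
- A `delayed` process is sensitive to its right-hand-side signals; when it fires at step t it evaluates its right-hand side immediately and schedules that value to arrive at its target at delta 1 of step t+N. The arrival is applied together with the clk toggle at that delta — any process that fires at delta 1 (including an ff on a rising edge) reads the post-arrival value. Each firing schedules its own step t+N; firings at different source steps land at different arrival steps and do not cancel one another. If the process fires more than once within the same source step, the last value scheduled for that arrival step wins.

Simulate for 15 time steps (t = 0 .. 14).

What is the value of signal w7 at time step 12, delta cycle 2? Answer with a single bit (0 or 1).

1

[bits: w4,w2,w5,w0,w8,w1,w6,clk,w7,w9,w3]
t=0: Δ0=01111010001 Δ1=01111011001 Δ2=01111011101 Δ3=01111011111 | 3Δ
t=1: Δ0=01111011111 Δ1=01111010111 | 1Δ
t=2: Δ0=01111010111 Δ1=01111011111 Δ2=00111011111 Δ3=00001011111 | 3Δ
t=3: Δ0=00001011111 Δ1=00001010111 | 1Δ
t=4: Δ0=00001010111 Δ1=00001011111 Δ2=01001011111 Δ3=01111011111 | 3Δ
t=5: Δ0=01111011111 Δ1=01111010111 | 1Δ
t=6: Δ0=01111010111 Δ1=01111011111 Δ2=00111011111 Δ3=00001011111 | 3Δ
t=7: Δ0=00001011111 Δ1=00001010111 | 1Δ
t=8: Δ0=00001010111 Δ1=00001011111 Δ2=01001011111 Δ3=01111011111 | 3Δ
t=9: Δ0=01111011111 Δ1=01111010111 | 1Δ
t=10: Δ0=01111010111 Δ1=01111011111 Δ2=00111011111 Δ3=00001011111 | 3Δ
t=11: Δ0=00001011111 Δ1=00001010111 | 1Δ
t=12: Δ0=00001010111 Δ1=00001011111 Δ2=01001011111 Δ3=01111011111 | 3Δ
t=13: Δ0=01111011111 Δ1=01111010111 | 1Δ
t=14: Δ0=01111010111 Δ1=01111011111 Δ2=00111011111 Δ3=00001011111 | 3Δ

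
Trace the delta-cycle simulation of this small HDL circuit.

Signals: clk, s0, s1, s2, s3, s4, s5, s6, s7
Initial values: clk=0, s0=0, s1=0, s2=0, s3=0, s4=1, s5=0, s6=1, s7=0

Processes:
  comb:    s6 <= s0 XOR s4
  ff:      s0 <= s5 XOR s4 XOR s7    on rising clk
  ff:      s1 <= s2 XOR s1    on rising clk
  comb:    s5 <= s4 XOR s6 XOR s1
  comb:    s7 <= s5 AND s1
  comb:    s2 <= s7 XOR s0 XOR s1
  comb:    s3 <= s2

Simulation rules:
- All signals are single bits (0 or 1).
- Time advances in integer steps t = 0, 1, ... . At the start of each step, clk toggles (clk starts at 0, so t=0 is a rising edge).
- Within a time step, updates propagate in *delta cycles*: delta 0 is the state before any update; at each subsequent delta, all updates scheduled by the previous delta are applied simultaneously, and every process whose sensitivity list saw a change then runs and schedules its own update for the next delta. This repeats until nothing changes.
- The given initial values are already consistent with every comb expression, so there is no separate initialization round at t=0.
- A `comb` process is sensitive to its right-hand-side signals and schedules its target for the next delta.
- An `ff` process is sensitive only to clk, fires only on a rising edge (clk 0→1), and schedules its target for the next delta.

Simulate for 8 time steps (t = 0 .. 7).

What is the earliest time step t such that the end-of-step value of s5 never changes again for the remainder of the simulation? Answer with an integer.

4

[bits: s3,s2,s7,s6,s0,s5,s1,clk,s4]
t=0: Δ0=000100001 Δ1=000100011 Δ2=000110011 Δ3=010010011 Δ4=110011011 | 4Δ
t=1: Δ0=110011011 Δ1=110011001 | 1Δ
t=2: Δ0=110011001 Δ1=110011011 Δ2=110001111 Δ3=111100111 Δ4=100101111 Δ5=011101111 Δ6=101101111 Δ7=001101111 | 7Δ
t=3: Δ0=001101111 Δ1=001101101 | 1Δ
t=4: Δ0=001101101 Δ1=001101111 Δ2=001111111 Δ3=011011111 Δ4=111010111 Δ5=110010111 Δ6=100010111 Δ7=000010111 | 7Δ
t=5: Δ0=000010111 Δ1=000010101 | 1Δ
t=6: Δ0=000010101 Δ1=000010111 | 1Δ
t=7: Δ0=000010111 Δ1=000010101 | 1Δ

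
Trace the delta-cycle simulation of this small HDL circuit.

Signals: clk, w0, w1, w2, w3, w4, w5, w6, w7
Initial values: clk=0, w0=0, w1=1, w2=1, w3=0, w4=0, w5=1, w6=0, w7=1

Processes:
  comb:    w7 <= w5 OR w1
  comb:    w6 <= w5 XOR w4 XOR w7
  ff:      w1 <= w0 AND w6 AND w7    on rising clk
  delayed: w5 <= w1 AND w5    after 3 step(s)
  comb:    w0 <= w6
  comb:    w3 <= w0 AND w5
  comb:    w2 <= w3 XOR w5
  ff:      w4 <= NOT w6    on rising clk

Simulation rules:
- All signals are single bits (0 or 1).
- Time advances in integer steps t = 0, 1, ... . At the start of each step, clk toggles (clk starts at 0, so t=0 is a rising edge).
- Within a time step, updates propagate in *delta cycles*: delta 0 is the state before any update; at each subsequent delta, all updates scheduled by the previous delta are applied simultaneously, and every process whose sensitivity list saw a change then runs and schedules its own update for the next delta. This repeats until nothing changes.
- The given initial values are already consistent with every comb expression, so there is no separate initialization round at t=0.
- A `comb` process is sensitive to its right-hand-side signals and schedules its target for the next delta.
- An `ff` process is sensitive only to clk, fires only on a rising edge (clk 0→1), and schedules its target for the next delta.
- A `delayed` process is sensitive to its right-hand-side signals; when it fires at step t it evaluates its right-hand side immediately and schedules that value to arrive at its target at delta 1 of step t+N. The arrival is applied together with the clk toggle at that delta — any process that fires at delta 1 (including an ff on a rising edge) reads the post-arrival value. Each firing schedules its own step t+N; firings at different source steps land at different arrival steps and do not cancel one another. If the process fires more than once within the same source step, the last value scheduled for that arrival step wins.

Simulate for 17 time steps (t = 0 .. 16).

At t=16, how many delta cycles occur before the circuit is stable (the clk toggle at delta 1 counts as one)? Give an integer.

t0.Δ0 w7=1 w6=0 w4=0 w1=1 w0=0 w2=1 w5=1 w3=0 clk=0
t0.Δ1 w7=1 w6=0 w4=0 w1=1 w0=0 w2=1 w5=1 w3=0 clk=1
t0.Δ2 w7=1 w6=0 w4=1 w1=0 w0=0 w2=1 w5=1 w3=0 clk=1
t0.Δ3 w7=1 w6=1 w4=1 w1=0 w0=0 w2=1 w5=1 w3=0 clk=1
t0.Δ4 w7=1 w6=1 w4=1 w1=0 w0=1 w2=1 w5=1 w3=0 clk=1
t0.Δ5 w7=1 w6=1 w4=1 w1=0 w0=1 w2=1 w5=1 w3=1 clk=1
t0.Δ6 w7=1 w6=1 w4=1 w1=0 w0=1 w2=0 w5=1 w3=1 clk=1
t1.Δ0 w7=1 w6=1 w4=1 w1=0 w0=1 w2=0 w5=1 w3=1 clk=1
t1.Δ1 w7=1 w6=1 w4=1 w1=0 w0=1 w2=0 w5=1 w3=1 clk=0
t2.Δ0 w7=1 w6=1 w4=1 w1=0 w0=1 w2=0 w5=1 w3=1 clk=0
t2.Δ1 w7=1 w6=1 w4=1 w1=0 w0=1 w2=0 w5=1 w3=1 clk=1
t2.Δ2 w7=1 w6=1 w4=0 w1=1 w0=1 w2=0 w5=1 w3=1 clk=1
t2.Δ3 w7=1 w6=0 w4=0 w1=1 w0=1 w2=0 w5=1 w3=1 clk=1
t2.Δ4 w7=1 w6=0 w4=0 w1=1 w0=0 w2=0 w5=1 w3=1 clk=1
t2.Δ5 w7=1 w6=0 w4=0 w1=1 w0=0 w2=0 w5=1 w3=0 clk=1
t2.Δ6 w7=1 w6=0 w4=0 w1=1 w0=0 w2=1 w5=1 w3=0 clk=1
t3.Δ0 w7=1 w6=0 w4=0 w1=1 w0=0 w2=1 w5=1 w3=0 clk=1
t3.Δ1 w7=1 w6=0 w4=0 w1=1 w0=0 w2=1 w5=0 w3=0 clk=0
t3.Δ2 w7=1 w6=1 w4=0 w1=1 w0=0 w2=0 w5=0 w3=0 clk=0
t3.Δ3 w7=1 w6=1 w4=0 w1=1 w0=1 w2=0 w5=0 w3=0 clk=0
t4.Δ0 w7=1 w6=1 w4=0 w1=1 w0=1 w2=0 w5=0 w3=0 clk=0
t4.Δ1 w7=1 w6=1 w4=0 w1=1 w0=1 w2=0 w5=0 w3=0 clk=1
t5.Δ0 w7=1 w6=1 w4=0 w1=1 w0=1 w2=0 w5=0 w3=0 clk=1
t5.Δ1 w7=1 w6=1 w4=0 w1=1 w0=1 w2=0 w5=1 w3=0 clk=0
t5.Δ2 w7=1 w6=0 w4=0 w1=1 w0=1 w2=1 w5=1 w3=1 clk=0
t5.Δ3 w7=1 w6=0 w4=0 w1=1 w0=0 w2=0 w5=1 w3=1 clk=0
t5.Δ4 w7=1 w6=0 w4=0 w1=1 w0=0 w2=0 w5=1 w3=0 clk=0
t5.Δ5 w7=1 w6=0 w4=0 w1=1 w0=0 w2=1 w5=1 w3=0 clk=0
t6.Δ0 w7=1 w6=0 w4=0 w1=1 w0=0 w2=1 w5=1 w3=0 clk=0
t6.Δ1 w7=1 w6=0 w4=0 w1=1 w0=0 w2=1 w5=0 w3=0 clk=1
t6.Δ2 w7=1 w6=1 w4=1 w1=0 w0=0 w2=0 w5=0 w3=0 clk=1
t6.Δ3 w7=0 w6=0 w4=1 w1=0 w0=1 w2=0 w5=0 w3=0 clk=1
t6.Δ4 w7=0 w6=1 w4=1 w1=0 w0=0 w2=0 w5=0 w3=0 clk=1
t6.Δ5 w7=0 w6=1 w4=1 w1=0 w0=1 w2=0 w5=0 w3=0 clk=1
t7.Δ0 w7=0 w6=1 w4=1 w1=0 w0=1 w2=0 w5=0 w3=0 clk=1
t7.Δ1 w7=0 w6=1 w4=1 w1=0 w0=1 w2=0 w5=0 w3=0 clk=0
t8.Δ0 w7=0 w6=1 w4=1 w1=0 w0=1 w2=0 w5=0 w3=0 clk=0
t8.Δ1 w7=0 w6=1 w4=1 w1=0 w0=1 w2=0 w5=1 w3=0 clk=1
t8.Δ2 w7=1 w6=0 w4=0 w1=0 w0=1 w2=1 w5=1 w3=1 clk=1
t8.Δ3 w7=1 w6=0 w4=0 w1=0 w0=0 w2=0 w5=1 w3=1 clk=1
t8.Δ4 w7=1 w6=0 w4=0 w1=0 w0=0 w2=0 w5=1 w3=0 clk=1
t8.Δ5 w7=1 w6=0 w4=0 w1=0 w0=0 w2=1 w5=1 w3=0 clk=1
t9.Δ0 w7=1 w6=0 w4=0 w1=0 w0=0 w2=1 w5=1 w3=0 clk=1
t9.Δ1 w7=1 w6=0 w4=0 w1=0 w0=0 w2=1 w5=0 w3=0 clk=0
t9.Δ2 w7=0 w6=1 w4=0 w1=0 w0=0 w2=0 w5=0 w3=0 clk=0
t9.Δ3 w7=0 w6=0 w4=0 w1=0 w0=1 w2=0 w5=0 w3=0 clk=0
t9.Δ4 w7=0 w6=0 w4=0 w1=0 w0=0 w2=0 w5=0 w3=0 clk=0
t10.Δ0 w7=0 w6=0 w4=0 w1=0 w0=0 w2=0 w5=0 w3=0 clk=0
t10.Δ1 w7=0 w6=0 w4=0 w1=0 w0=0 w2=0 w5=0 w3=0 clk=1
t10.Δ2 w7=0 w6=0 w4=1 w1=0 w0=0 w2=0 w5=0 w3=0 clk=1
t10.Δ3 w7=0 w6=1 w4=1 w1=0 w0=0 w2=0 w5=0 w3=0 clk=1
t10.Δ4 w7=0 w6=1 w4=1 w1=0 w0=1 w2=0 w5=0 w3=0 clk=1
t11.Δ0 w7=0 w6=1 w4=1 w1=0 w0=1 w2=0 w5=0 w3=0 clk=1
t11.Δ1 w7=0 w6=1 w4=1 w1=0 w0=1 w2=0 w5=0 w3=0 clk=0
t12.Δ0 w7=0 w6=1 w4=1 w1=0 w0=1 w2=0 w5=0 w3=0 clk=0
t12.Δ1 w7=0 w6=1 w4=1 w1=0 w0=1 w2=0 w5=0 w3=0 clk=1
t12.Δ2 w7=0 w6=1 w4=0 w1=0 w0=1 w2=0 w5=0 w3=0 clk=1
t12.Δ3 w7=0 w6=0 w4=0 w1=0 w0=1 w2=0 w5=0 w3=0 clk=1
t12.Δ4 w7=0 w6=0 w4=0 w1=0 w0=0 w2=0 w5=0 w3=0 clk=1
t13.Δ0 w7=0 w6=0 w4=0 w1=0 w0=0 w2=0 w5=0 w3=0 clk=1
t13.Δ1 w7=0 w6=0 w4=0 w1=0 w0=0 w2=0 w5=0 w3=0 clk=0
t14.Δ0 w7=0 w6=0 w4=0 w1=0 w0=0 w2=0 w5=0 w3=0 clk=0
t14.Δ1 w7=0 w6=0 w4=0 w1=0 w0=0 w2=0 w5=0 w3=0 clk=1
t14.Δ2 w7=0 w6=0 w4=1 w1=0 w0=0 w2=0 w5=0 w3=0 clk=1
t14.Δ3 w7=0 w6=1 w4=1 w1=0 w0=0 w2=0 w5=0 w3=0 clk=1
t14.Δ4 w7=0 w6=1 w4=1 w1=0 w0=1 w2=0 w5=0 w3=0 clk=1
t15.Δ0 w7=0 w6=1 w4=1 w1=0 w0=1 w2=0 w5=0 w3=0 clk=1
t15.Δ1 w7=0 w6=1 w4=1 w1=0 w0=1 w2=0 w5=0 w3=0 clk=0
t16.Δ0 w7=0 w6=1 w4=1 w1=0 w0=1 w2=0 w5=0 w3=0 clk=0
t16.Δ1 w7=0 w6=1 w4=1 w1=0 w0=1 w2=0 w5=0 w3=0 clk=1
t16.Δ2 w7=0 w6=1 w4=0 w1=0 w0=1 w2=0 w5=0 w3=0 clk=1
t16.Δ3 w7=0 w6=0 w4=0 w1=0 w0=1 w2=0 w5=0 w3=0 clk=1
t16.Δ4 w7=0 w6=0 w4=0 w1=0 w0=0 w2=0 w5=0 w3=0 clk=1

4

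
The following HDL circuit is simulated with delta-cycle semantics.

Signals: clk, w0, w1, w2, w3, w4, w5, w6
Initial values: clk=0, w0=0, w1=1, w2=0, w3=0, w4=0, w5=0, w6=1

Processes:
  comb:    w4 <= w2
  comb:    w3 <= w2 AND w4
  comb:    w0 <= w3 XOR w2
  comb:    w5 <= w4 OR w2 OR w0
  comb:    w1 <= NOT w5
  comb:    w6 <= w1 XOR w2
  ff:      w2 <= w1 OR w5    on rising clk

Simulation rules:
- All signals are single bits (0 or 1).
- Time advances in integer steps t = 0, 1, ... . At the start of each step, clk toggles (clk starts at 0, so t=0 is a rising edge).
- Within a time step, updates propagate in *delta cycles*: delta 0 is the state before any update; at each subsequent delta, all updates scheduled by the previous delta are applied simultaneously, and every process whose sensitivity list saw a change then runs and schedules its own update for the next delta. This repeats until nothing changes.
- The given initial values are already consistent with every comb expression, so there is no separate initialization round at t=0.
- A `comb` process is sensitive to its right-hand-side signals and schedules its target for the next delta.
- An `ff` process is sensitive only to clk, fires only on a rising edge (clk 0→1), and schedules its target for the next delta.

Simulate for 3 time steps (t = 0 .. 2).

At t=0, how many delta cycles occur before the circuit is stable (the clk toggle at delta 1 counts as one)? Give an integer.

[bits: w1,w4,w2,w5,w0,clk,w6,w3]
t=0: Δ0=10000010 Δ1=10000110 Δ2=10100110 Δ3=11111100 Δ4=01111101 Δ5=01110111 | 5Δ
t=1: Δ0=01110111 Δ1=01110011 | 1Δ
t=2: Δ0=01110011 Δ1=01110111 | 1Δ

5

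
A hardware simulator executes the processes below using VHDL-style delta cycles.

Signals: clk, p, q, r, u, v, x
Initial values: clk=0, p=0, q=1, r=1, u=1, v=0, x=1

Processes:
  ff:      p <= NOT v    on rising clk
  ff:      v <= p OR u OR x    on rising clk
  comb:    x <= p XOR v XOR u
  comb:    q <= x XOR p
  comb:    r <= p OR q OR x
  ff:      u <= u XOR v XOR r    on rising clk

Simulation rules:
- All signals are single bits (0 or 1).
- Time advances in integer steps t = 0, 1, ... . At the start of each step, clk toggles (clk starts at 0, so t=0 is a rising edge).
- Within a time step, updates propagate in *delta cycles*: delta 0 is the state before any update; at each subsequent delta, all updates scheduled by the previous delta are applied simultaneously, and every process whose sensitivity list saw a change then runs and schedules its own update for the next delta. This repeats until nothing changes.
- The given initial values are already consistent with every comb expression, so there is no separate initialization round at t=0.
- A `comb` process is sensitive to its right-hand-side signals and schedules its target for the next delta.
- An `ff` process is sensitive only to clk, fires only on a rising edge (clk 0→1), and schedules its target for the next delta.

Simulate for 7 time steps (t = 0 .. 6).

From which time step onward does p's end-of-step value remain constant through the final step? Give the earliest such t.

[bits: clk,x,v,p,r,u,q]
t=0: Δ0=0100111 Δ1=1100111 Δ2=1111101 Δ3=1011100 Δ4=1011101 | 4Δ
t=1: Δ0=1011101 Δ1=0011101 | 1Δ
t=2: Δ0=0011101 Δ1=1011101 Δ2=1010101 Δ3=1110100 Δ4=1110101 | 4Δ
t=3: Δ0=1110101 Δ1=0110101 | 1Δ
t=4: Δ0=0110101 Δ1=1110101 | 1Δ
t=5: Δ0=1110101 Δ1=0110101 | 1Δ
t=6: Δ0=0110101 Δ1=1110101 | 1Δ

2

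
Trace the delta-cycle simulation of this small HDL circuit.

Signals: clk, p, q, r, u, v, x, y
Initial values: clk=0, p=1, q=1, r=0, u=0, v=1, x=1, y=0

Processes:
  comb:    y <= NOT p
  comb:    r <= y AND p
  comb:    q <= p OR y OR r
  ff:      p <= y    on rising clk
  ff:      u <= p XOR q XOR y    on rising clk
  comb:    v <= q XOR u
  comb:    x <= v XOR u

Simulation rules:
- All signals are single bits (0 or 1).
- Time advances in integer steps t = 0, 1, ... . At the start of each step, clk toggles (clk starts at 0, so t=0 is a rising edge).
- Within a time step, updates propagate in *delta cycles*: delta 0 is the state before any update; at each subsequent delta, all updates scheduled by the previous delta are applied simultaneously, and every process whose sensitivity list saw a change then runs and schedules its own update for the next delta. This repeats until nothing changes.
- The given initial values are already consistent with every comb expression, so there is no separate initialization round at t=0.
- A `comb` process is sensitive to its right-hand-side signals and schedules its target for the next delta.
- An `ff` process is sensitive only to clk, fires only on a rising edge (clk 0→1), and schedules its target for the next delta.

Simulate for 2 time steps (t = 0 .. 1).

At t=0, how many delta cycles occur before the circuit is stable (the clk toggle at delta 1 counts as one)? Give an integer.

t=0 Δ0: v=1 clk=0 u=0 p=1 q=1 r=0 y=0 x=1
  Δ1: clk:0→1
  Δ2: p:1→0
  Δ3: q:1→0, y:0→1
  Δ4: v:1→0, q:0→1
  Δ5: v:0→1, x:1→0
  Δ6: x:0→1
  (6Δ to stable)
t=1 Δ0: v=1 clk=1 u=0 p=0 q=1 r=0 y=1 x=1
  Δ1: clk:1→0
  (1Δ to stable)

6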